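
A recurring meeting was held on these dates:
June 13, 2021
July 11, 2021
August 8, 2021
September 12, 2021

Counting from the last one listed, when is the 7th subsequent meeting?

April 10, 2022

Gaps: 28, 28, 35 days — a mix of 28 and 35. Every date is a Sunday.
Each is the 2nd Sunday of its month.
October 2021 — 2nd Sunday is October 10, 2021.
November 2021 — 2nd Sunday is November 14, 2021.
December 2021 — 2nd Sunday is December 12, 2021.
January 2022 — 2nd Sunday is January 9, 2022.
2nd Sunday of February 2022: February 13, 2022.
March 2022 — 2nd Sunday is March 13, 2022.
April 2022 — 2nd Sunday is April 10, 2022.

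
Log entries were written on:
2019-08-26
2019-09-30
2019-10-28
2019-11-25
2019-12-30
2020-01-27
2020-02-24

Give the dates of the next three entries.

2020-03-30, 2020-04-27, 2020-05-25

All Mondays; the gaps (35, 28, 28, 35, 28, 28) vary with month length.
This is the last Monday of each month.
Last Monday of March 2020: 2020-03-30.
Last Monday of April 2020: 2020-04-27.
May 2020 ends with Monday 2020-05-25.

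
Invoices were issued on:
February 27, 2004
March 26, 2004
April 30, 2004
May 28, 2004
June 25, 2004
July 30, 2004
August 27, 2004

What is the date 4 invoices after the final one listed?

Every date is a Friday; gaps 28, 35, 28, 28, 35, 28 days.
Each is the last Friday of its month (at least one falls on the 29th or later, ruling out '4th Friday').
September 2004 ends with Friday September 24, 2004.
Last Friday of October 2004: October 29, 2004.
Last Friday of November 2004: November 26, 2004.
December 2004 ends with Friday December 31, 2004.

December 31, 2004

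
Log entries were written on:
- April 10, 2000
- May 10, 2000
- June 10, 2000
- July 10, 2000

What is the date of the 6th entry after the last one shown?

The day-of-month is always 10 (30, 31, 30 days between events).
So this recurs on the 10th of each month.
Next: August 2000 → August 10, 2000.
Next: September 2000 → September 10, 2000.
Next: October 2000 → October 10, 2000.
November 2000: November 10, 2000.
Next: December 2000 → December 10, 2000.
January 2001: January 10, 2001.

January 10, 2001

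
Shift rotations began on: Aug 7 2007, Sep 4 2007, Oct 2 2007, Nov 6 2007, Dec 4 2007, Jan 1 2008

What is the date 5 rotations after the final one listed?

Jun 3 2008

These are Tuesdays at 28- or 35-day spacing (28, 28, 35, 28, 28).
The pattern: 1st Tuesday of the month.
February 2008 — 1st Tuesday is Feb 5 2008.
March 2008 — 1st Tuesday is Mar 4 2008.
1st Tuesday of April 2008: Apr 1 2008.
1st Tuesday of May 2008: May 6 2008.
1st Tuesday of June 2008: Jun 3 2008.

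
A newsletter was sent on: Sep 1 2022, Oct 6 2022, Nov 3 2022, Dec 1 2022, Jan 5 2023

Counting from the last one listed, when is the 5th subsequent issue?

Gaps: 35, 28, 28, 35 days — a mix of 28 and 35. Every date is a Thursday.
Each is the 1st Thursday of its month.
February 2023 — 1st Thursday is Feb 2 2023.
March 2023 — 1st Thursday is Mar 2 2023.
April 2023 — 1st Thursday is Apr 6 2023.
May 2023 — 1st Thursday is May 4 2023.
1st Thursday of June 2023: Jun 1 2023.

Jun 1 2023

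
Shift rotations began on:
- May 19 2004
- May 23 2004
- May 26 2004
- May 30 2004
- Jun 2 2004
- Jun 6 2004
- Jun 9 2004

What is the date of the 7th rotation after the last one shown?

Gaps: 4, 3, 4, 3, 4, 3 days — not constant, but cyclic with period 2.
The events fall on every Wednesday and Sunday.
Next Sunday: Jun 13 2004.
Next Wednesday: Jun 16 2004.
Next Sunday: Jun 20 2004.
The following Wednesday is Jun 23 2004.
Next Sunday: Jun 27 2004.
The following Wednesday is Jun 30 2004.
Next Sunday: Jul 4 2004.

Jul 4 2004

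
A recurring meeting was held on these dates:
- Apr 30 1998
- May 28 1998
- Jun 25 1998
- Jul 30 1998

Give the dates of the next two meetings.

Aug 27 1998, Sep 24 1998

All Thursdays; the gaps (28, 28, 35) vary with month length.
This is the last Thursday of each month.
August 1998 ends with Thursday Aug 27 1998.
September 1998 ends with Thursday Sep 24 1998.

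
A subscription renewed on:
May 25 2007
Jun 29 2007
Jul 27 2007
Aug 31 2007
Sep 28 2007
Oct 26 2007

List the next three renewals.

These are Fridays with 35, 28, 35, 28, 28-day gaps.
Each is the final Friday of its month — Jun 29 2007 is past the 28th, so '4th Friday' doesn't fit.
November 2007 ends with Friday Nov 30 2007.
December 2007 ends with Friday Dec 28 2007.
Last Friday of January 2008: Jan 25 2008.

Nov 30 2007, Dec 28 2007, Jan 25 2008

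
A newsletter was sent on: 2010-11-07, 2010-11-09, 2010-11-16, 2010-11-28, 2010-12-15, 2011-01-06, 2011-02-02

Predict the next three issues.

2011-03-06, 2011-04-12, 2011-05-24

The spacing grows by 5 each time: 2, 7, 12, 17, 22, 27 days.
Next gap: 32 days. 2011-02-02 + 32 days = 2011-03-06.
Next gap: 37 days. 2011-03-06 + 37 days = 2011-04-12.
Next gap: 42 days. 2011-04-12 + 42 days = 2011-05-24.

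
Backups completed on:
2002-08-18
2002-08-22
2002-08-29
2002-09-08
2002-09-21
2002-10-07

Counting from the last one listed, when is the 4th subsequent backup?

Gaps: 4, 7, 10, 13, 16 days — each gap is 3 larger than the previous one.
Next gap: 19 days. 2002-10-07 + 19 days = 2002-10-26.
Next gap: 22 days. 2002-10-26 + 22 days = 2002-11-17.
Next gap: 25 days. 2002-11-17 + 25 days = 2002-12-12.
Next gap: 28 days. 2002-12-12 + 28 days = 2003-01-09.

2003-01-09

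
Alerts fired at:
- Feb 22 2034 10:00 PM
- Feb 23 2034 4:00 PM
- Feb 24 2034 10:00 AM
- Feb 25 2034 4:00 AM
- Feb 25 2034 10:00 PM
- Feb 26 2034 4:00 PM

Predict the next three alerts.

Spacing: 18, 18, 18, 18, 18 h — constant 18 h.
Feb 26 2034 4:00 PM + 18 h = Feb 27 2034 10:00 AM.
Feb 27 2034 10:00 AM + 18 h = Feb 28 2034 4:00 AM.
Feb 28 2034 4:00 AM + 18 h = Feb 28 2034 10:00 PM.

Feb 27 2034 10:00 AM, Feb 28 2034 4:00 AM, Feb 28 2034 10:00 PM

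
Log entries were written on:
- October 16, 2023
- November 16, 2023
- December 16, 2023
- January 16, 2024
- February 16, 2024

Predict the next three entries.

The day-of-month is always 16 (31, 30, 31, 31 days between events).
So this recurs on the 16th of each month.
March 2024: March 16, 2024.
Next: April 2024 → April 16, 2024.
Next: May 2024 → May 16, 2024.

March 16, 2024; April 16, 2024; May 16, 2024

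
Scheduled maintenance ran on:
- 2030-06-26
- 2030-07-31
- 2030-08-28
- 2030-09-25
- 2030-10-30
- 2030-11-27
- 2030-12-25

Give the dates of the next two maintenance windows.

These are Wednesdays with 35, 28, 28, 35, 28, 28-day gaps.
Each is the final Wednesday of its month — 2030-07-31 is past the 28th, so '4th Wednesday' doesn't fit.
Last Wednesday of January 2031: 2031-01-29.
February 2031 ends with Wednesday 2031-02-26.

2031-01-29, 2031-02-26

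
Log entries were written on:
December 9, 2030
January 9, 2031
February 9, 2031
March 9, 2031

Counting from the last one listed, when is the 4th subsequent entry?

Gaps: 31, 31, 28 days — not constant. Every event is on the 9th of the month.
Pattern: the 9th of each month.
Next: April 2031 → April 9, 2031.
May 2031: May 9, 2031.
June 2031: June 9, 2031.
Next: July 2031 → July 9, 2031.

July 9, 2031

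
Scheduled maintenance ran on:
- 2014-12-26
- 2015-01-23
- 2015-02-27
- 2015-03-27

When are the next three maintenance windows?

2015-04-24, 2015-05-22, 2015-06-26

All dates are Fridays, 28, 35, 28 days apart.
Specifically, the 4th Friday of each month.
April 2015 — 4th Friday is 2015-04-24.
May 2015 — 4th Friday is 2015-05-22.
June 2015 — 4th Friday is 2015-06-26.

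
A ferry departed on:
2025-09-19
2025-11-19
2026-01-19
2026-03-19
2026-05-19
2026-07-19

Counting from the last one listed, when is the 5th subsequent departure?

The day-of-month is always 19 (61, 61, 59, 61, 61 days between events).
So this recurs on the 19th of every 2 months.
September 2026: 2026-09-19.
Next: November 2026 → 2026-11-19.
January 2027: 2027-01-19.
Next: March 2027 → 2027-03-19.
May 2027: 2027-05-19.

2027-05-19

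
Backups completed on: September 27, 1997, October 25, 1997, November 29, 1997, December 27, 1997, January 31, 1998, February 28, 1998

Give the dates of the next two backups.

These are Saturdays with 28, 35, 28, 35, 28-day gaps.
Each is the final Saturday of its month — November 29, 1997 is past the 28th, so '4th Saturday' doesn't fit.
March 1998 ends with Saturday March 28, 1998.
Last Saturday of April 1998: April 25, 1998.

March 28, 1998; April 25, 1998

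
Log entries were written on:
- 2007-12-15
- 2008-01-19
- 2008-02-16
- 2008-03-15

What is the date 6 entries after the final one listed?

2008-09-20

These are Saturdays at 28- or 35-day spacing (35, 28, 28).
The pattern: 3rd Saturday of the month.
April 2008 — 3rd Saturday is 2008-04-19.
3rd Saturday of May 2008: 2008-05-17.
June 2008 — 3rd Saturday is 2008-06-21.
3rd Saturday of July 2008: 2008-07-19.
3rd Saturday of August 2008: 2008-08-16.
September 2008 — 3rd Saturday is 2008-09-20.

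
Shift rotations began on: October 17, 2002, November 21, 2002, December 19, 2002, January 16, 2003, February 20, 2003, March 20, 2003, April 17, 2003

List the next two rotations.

May 15, 2003; June 19, 2003

These are Thursdays at 28- or 35-day spacing (35, 28, 28, 35, 28, 28).
The pattern: 3rd Thursday of the month.
3rd Thursday of May 2003: May 15, 2003.
3rd Thursday of June 2003: June 19, 2003.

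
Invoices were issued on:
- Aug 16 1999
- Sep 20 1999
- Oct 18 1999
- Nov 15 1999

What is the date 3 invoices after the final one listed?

Feb 21 2000

These are Mondays at 28- or 35-day spacing (35, 28, 28).
The pattern: 3rd Monday of the month.
3rd Monday of December 1999: Dec 20 1999.
3rd Monday of January 2000: Jan 17 2000.
February 2000 — 3rd Monday is Feb 21 2000.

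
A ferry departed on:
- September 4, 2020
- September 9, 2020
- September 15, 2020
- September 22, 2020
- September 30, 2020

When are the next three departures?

October 9, 2020; October 19, 2020; October 30, 2020

Gaps: 5, 6, 7, 8 days — each gap is 1 larger than the previous one.
Next gap: 9 days. September 30, 2020 + 9 days = October 9, 2020.
Next gap: 10 days. October 9, 2020 + 10 days = October 19, 2020.
Next gap: 11 days. October 19, 2020 + 11 days = October 30, 2020.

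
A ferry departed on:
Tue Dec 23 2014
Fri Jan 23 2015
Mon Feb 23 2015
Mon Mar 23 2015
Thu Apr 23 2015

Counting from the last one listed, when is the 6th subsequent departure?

Fri Oct 23 2015

Each date is the 23rd; the gaps (31, 31, 28, 31) track the month lengths.
The rule is the 23rd of each month.
Next: May 2015 → Sat May 23 2015.
June 2015: Tue Jun 23 2015.
July 2015: Thu Jul 23 2015.
August 2015: Sun Aug 23 2015.
September 2015: Wed Sep 23 2015.
October 2015: Fri Oct 23 2015.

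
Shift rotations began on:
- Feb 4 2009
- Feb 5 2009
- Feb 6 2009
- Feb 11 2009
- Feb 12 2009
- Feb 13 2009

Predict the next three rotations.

Feb 18 2009, Feb 19 2009, Feb 20 2009

Every event lands on a Wednesday or Thursday or Friday (gaps cycle 1, 1, 5, 1, 1).
So the schedule is: every Wednesday, Thursday and Friday.
Next Wednesday: Feb 18 2009.
The following Thursday is Feb 19 2009.
Next Friday: Feb 20 2009.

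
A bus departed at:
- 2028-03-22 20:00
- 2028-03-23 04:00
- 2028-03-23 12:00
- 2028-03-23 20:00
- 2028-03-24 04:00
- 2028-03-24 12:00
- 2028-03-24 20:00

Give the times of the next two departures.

Gaps: 8, 8, 8, 8, 8, 8 hours — each event is 8 hours after the previous one.
2028-03-24 20:00 + 8 h = 2028-03-25 04:00.
2028-03-25 04:00 + 8 h = 2028-03-25 12:00.

2028-03-25 04:00, 2028-03-25 12:00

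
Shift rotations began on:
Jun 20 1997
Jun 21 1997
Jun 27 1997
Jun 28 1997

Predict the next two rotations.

Every event lands on a Friday or Saturday (gaps cycle 1, 6, 1).
So the schedule is: every Friday and Saturday.
The following Friday is Jul 4 1997.
Next Saturday: Jul 5 1997.

Jul 4 1997, Jul 5 1997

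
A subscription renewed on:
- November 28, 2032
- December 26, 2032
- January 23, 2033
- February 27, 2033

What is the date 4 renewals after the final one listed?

These are Sundays at 28- or 35-day spacing (28, 28, 35).
The pattern: 4th Sunday of the month.
March 2033 — 4th Sunday is March 27, 2033.
4th Sunday of April 2033: April 24, 2033.
4th Sunday of May 2033: May 22, 2033.
June 2033 — 4th Sunday is June 26, 2033.

June 26, 2033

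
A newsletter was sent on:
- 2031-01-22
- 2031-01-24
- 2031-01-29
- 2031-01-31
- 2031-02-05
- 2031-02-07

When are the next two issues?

2031-02-12, 2031-02-14

Every event lands on a Wednesday or Friday (gaps cycle 2, 5, 2, 5, 2).
So the schedule is: every Wednesday and Friday.
Next Wednesday: 2031-02-12.
Next Friday: 2031-02-14.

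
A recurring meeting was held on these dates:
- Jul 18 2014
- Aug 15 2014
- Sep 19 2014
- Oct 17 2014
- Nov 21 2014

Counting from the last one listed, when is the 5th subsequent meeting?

Apr 17 2015

Gaps: 28, 35, 28, 35 days — a mix of 28 and 35. Every date is a Friday.
Each is the 3rd Friday of its month.
3rd Friday of December 2014: Dec 19 2014.
3rd Friday of January 2015: Jan 16 2015.
February 2015 — 3rd Friday is Feb 20 2015.
3rd Friday of March 2015: Mar 20 2015.
3rd Friday of April 2015: Apr 17 2015.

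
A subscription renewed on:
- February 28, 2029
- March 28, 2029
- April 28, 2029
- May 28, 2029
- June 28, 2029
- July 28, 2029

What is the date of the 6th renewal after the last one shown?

January 28, 2030

Gaps: 28, 31, 30, 31, 30 days — not constant. Every event is on the 28th of the month.
Pattern: the 28th of each month.
Next: August 2029 → August 28, 2029.
Next: September 2029 → September 28, 2029.
Next: October 2029 → October 28, 2029.
November 2029: November 28, 2029.
Next: December 2029 → December 28, 2029.
Next: January 2030 → January 28, 2030.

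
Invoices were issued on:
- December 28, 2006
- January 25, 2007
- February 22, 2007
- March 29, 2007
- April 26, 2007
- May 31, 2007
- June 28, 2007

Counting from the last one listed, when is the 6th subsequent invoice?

December 27, 2007

Every date is a Thursday; gaps 28, 28, 35, 28, 35, 28 days.
Each is the last Thursday of its month (at least one falls on the 29th or later, ruling out '4th Thursday').
Last Thursday of July 2007: July 26, 2007.
Last Thursday of August 2007: August 30, 2007.
Last Thursday of September 2007: September 27, 2007.
October 2007 ends with Thursday October 25, 2007.
November 2007 ends with Thursday November 29, 2007.
Last Thursday of December 2007: December 27, 2007.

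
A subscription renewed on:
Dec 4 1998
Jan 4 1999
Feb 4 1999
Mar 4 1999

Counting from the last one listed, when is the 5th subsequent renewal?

Gaps: 31, 31, 28 days — not constant. Every event is on the 4th of the month.
Pattern: the 4th of each month.
Next: April 1999 → Apr 4 1999.
May 1999: May 4 1999.
Next: June 1999 → Jun 4 1999.
Next: July 1999 → Jul 4 1999.
August 1999: Aug 4 1999.

Aug 4 1999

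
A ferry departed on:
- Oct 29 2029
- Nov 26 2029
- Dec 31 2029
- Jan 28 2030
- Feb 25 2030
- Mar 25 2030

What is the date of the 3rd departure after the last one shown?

These are Mondays with 28, 35, 28, 28, 28-day gaps.
Each is the final Monday of its month — Oct 29 2029 is past the 28th, so '4th Monday' doesn't fit.
April 2030 ends with Monday Apr 29 2030.
May 2030 ends with Monday May 27 2030.
Last Monday of June 2030: Jun 24 2030.

Jun 24 2030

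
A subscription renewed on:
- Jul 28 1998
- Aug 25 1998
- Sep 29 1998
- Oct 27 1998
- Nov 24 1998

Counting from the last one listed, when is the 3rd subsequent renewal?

All Tuesdays; the gaps (28, 35, 28, 28) vary with month length.
This is the last Tuesday of each month.
Last Tuesday of December 1998: Dec 29 1998.
January 1999 ends with Tuesday Jan 26 1999.
February 1999 ends with Tuesday Feb 23 1999.

Feb 23 1999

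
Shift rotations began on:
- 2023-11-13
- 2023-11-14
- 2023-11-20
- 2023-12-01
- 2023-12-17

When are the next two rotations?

2024-01-07, 2024-02-02

Intervals are 1, 6, 11, 16 days — an arithmetic progression with common difference 5.
Next gap: 21 days. 2023-12-17 + 21 days = 2024-01-07.
Next gap: 26 days. 2024-01-07 + 26 days = 2024-02-02.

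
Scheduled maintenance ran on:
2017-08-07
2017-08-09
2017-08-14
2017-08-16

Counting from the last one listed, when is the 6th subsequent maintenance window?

Gaps: 2, 5, 2 days — not constant, but cyclic with period 2.
The events fall on every Monday and Wednesday.
Next Monday: 2017-08-21.
Next Wednesday: 2017-08-23.
Next Monday: 2017-08-28.
The following Wednesday is 2017-08-30.
Next Monday: 2017-09-04.
Next Wednesday: 2017-09-06.

2017-09-06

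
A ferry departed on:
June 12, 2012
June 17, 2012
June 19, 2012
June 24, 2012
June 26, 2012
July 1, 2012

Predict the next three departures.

July 3, 2012; July 8, 2012; July 10, 2012

Every event lands on a Tuesday or Sunday (gaps cycle 5, 2, 5, 2, 5).
So the schedule is: every Tuesday and Sunday.
Next Tuesday: July 3, 2012.
The following Sunday is July 8, 2012.
Next Tuesday: July 10, 2012.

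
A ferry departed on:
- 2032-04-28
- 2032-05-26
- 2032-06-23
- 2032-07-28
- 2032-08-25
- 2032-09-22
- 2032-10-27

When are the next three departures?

2032-11-24, 2032-12-22, 2033-01-26

These are Wednesdays at 28- or 35-day spacing (28, 28, 35, 28, 28, 35).
The pattern: 4th Wednesday of the month.
November 2032 — 4th Wednesday is 2032-11-24.
December 2032 — 4th Wednesday is 2032-12-22.
4th Wednesday of January 2033: 2033-01-26.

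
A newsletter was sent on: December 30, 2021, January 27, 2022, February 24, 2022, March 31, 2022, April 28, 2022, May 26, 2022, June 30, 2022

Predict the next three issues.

These are Thursdays with 28, 28, 35, 28, 28, 35-day gaps.
Each is the final Thursday of its month — December 30, 2021 is past the 28th, so '4th Thursday' doesn't fit.
July 2022 ends with Thursday July 28, 2022.
August 2022 ends with Thursday August 25, 2022.
September 2022 ends with Thursday September 29, 2022.

July 28, 2022; August 25, 2022; September 29, 2022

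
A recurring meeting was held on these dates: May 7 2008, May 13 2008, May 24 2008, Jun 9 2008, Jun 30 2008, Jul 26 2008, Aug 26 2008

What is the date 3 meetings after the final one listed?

Dec 27 2008

Gaps: 6, 11, 16, 21, 26, 31 days — each gap is 5 larger than the previous one.
Next gap: 36 days. Aug 26 2008 + 36 days = Oct 1 2008.
Next gap: 41 days. Oct 1 2008 + 41 days = Nov 11 2008.
Next gap: 46 days. Nov 11 2008 + 46 days = Dec 27 2008.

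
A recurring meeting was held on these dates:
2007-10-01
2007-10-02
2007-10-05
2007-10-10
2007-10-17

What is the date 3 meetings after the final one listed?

2007-11-19

Gaps: 1, 3, 5, 7 days — each gap is 2 larger than the previous one.
Next gap: 9 days. 2007-10-17 + 9 days = 2007-10-26.
Next gap: 11 days. 2007-10-26 + 11 days = 2007-11-06.
Next gap: 13 days. 2007-11-06 + 13 days = 2007-11-19.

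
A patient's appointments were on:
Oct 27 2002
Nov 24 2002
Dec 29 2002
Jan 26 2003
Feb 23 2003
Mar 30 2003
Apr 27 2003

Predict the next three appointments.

May 25 2003, Jun 29 2003, Jul 27 2003

All Sundays; the gaps (28, 35, 28, 28, 35, 28) vary with month length.
This is the last Sunday of each month.
May 2003 ends with Sunday May 25 2003.
June 2003 ends with Sunday Jun 29 2003.
July 2003 ends with Sunday Jul 27 2003.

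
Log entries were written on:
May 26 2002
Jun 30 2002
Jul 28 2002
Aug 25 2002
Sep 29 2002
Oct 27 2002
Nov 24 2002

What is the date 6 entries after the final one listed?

May 25 2003

These are Sundays with 35, 28, 28, 35, 28, 28-day gaps.
Each is the final Sunday of its month — Jun 30 2002 is past the 28th, so '4th Sunday' doesn't fit.
Last Sunday of December 2002: Dec 29 2002.
January 2003 ends with Sunday Jan 26 2003.
February 2003 ends with Sunday Feb 23 2003.
Last Sunday of March 2003: Mar 30 2003.
April 2003 ends with Sunday Apr 27 2003.
May 2003 ends with Sunday May 25 2003.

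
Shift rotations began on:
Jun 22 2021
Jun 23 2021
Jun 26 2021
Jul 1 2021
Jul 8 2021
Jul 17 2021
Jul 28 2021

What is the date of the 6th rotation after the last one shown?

Nov 13 2021

Gaps: 1, 3, 5, 7, 9, 11 days — each gap is 2 larger than the previous one.
Next gap: 13 days. Jul 28 2021 + 13 days = Aug 10 2021.
Next gap: 15 days. Aug 10 2021 + 15 days = Aug 25 2021.
Next gap: 17 days. Aug 25 2021 + 17 days = Sep 11 2021.
Next gap: 19 days. Sep 11 2021 + 19 days = Sep 30 2021.
Next gap: 21 days. Sep 30 2021 + 21 days = Oct 21 2021.
Next gap: 23 days. Oct 21 2021 + 23 days = Nov 13 2021.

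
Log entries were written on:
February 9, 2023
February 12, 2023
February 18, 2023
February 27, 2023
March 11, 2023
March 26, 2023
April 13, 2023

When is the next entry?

May 4, 2023

Intervals are 3, 6, 9, 12, 15, 18 days — an arithmetic progression with common difference 3.
Next gap: 21 days. April 13, 2023 + 21 days = May 4, 2023.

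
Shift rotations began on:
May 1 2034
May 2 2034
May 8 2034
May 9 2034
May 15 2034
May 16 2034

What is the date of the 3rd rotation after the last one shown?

May 29 2034

The gap pattern 1, 6, 1, 6, 1 repeats every 2 events.
These are the Mondays and Tuesdays of each week.
Next Monday: May 22 2034.
The following Tuesday is May 23 2034.
Next Monday: May 29 2034.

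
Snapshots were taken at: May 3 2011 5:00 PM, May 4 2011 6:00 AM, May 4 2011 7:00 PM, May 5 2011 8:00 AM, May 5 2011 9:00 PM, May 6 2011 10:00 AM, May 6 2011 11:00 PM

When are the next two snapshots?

May 7 2011 12:00 PM, May 8 2011 1:00 AM

Gaps: 13, 13, 13, 13, 13, 13 hours — each event is 13 hours after the previous one.
May 6 2011 11:00 PM + 13 h = May 7 2011 12:00 PM.
May 7 2011 12:00 PM + 13 h = May 8 2011 1:00 AM.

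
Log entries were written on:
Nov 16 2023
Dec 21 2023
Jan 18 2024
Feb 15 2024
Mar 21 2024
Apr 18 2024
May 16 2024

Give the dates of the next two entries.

Jun 20 2024, Jul 18 2024

Gaps: 35, 28, 28, 35, 28, 28 days — a mix of 28 and 35. Every date is a Thursday.
Each is the 3rd Thursday of its month.
3rd Thursday of June 2024: Jun 20 2024.
3rd Thursday of July 2024: Jul 18 2024.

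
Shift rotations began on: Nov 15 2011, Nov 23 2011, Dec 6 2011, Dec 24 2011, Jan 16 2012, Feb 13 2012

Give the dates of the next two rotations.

Mar 17 2012, Apr 24 2012

The spacing grows by 5 each time: 8, 13, 18, 23, 28 days.
Next gap: 33 days. Feb 13 2012 + 33 days = Mar 17 2012.
Next gap: 38 days. Mar 17 2012 + 38 days = Apr 24 2012.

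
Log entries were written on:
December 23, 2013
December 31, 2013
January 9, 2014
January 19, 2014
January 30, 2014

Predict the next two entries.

The spacing grows by 1 each time: 8, 9, 10, 11 days.
Next gap: 12 days. January 30, 2014 + 12 days = February 11, 2014.
Next gap: 13 days. February 11, 2014 + 13 days = February 24, 2014.

February 11, 2014; February 24, 2014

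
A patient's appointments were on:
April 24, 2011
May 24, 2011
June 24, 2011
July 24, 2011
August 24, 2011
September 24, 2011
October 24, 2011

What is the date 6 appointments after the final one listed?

April 24, 2012

The day-of-month is always 24 (30, 31, 30, 31, 31, 30 days between events).
So this recurs on the 24th of each month.
November 2011: November 24, 2011.
December 2011: December 24, 2011.
Next: January 2012 → January 24, 2012.
February 2012: February 24, 2012.
Next: March 2012 → March 24, 2012.
Next: April 2012 → April 24, 2012.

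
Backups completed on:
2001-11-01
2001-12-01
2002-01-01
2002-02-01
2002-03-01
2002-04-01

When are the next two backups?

The day-of-month is always 1 (30, 31, 31, 28, 31 days between events).
So this recurs on the 1st of each month.
Next: May 2002 → 2002-05-01.
June 2002: 2002-06-01.

2002-05-01, 2002-06-01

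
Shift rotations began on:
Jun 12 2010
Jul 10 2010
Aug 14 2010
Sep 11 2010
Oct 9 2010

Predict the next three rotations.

Gaps: 28, 35, 28, 28 days — a mix of 28 and 35. Every date is a Saturday.
Each is the 2nd Saturday of its month.
November 2010 — 2nd Saturday is Nov 13 2010.
2nd Saturday of December 2010: Dec 11 2010.
2nd Saturday of January 2011: Jan 8 2011.

Nov 13 2010, Dec 11 2010, Jan 8 2011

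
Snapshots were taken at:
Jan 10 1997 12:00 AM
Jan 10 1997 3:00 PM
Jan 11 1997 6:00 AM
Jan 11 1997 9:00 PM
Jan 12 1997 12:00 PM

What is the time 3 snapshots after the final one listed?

Jan 14 1997 9:00 AM

The interval is a steady 15 hours (15, 15, 15, 15).
Jan 12 1997 12:00 PM + 15 h = Jan 13 1997 3:00 AM.
Jan 13 1997 3:00 AM + 15 h = Jan 13 1997 6:00 PM.
Jan 13 1997 6:00 PM + 15 h = Jan 14 1997 9:00 AM.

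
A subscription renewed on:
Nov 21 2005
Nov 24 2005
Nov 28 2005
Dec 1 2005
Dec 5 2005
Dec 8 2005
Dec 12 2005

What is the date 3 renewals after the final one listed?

Dec 22 2005

Every event lands on a Monday or Thursday (gaps cycle 3, 4, 3, 4, 3, 4).
So the schedule is: every Monday and Thursday.
The following Thursday is Dec 15 2005.
Next Monday: Dec 19 2005.
Next Thursday: Dec 22 2005.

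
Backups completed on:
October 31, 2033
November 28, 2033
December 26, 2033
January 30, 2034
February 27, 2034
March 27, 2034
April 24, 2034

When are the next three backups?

These are Mondays with 28, 28, 35, 28, 28, 28-day gaps.
Each is the final Monday of its month — October 31, 2033 is past the 28th, so '4th Monday' doesn't fit.
Last Monday of May 2034: May 29, 2034.
June 2034 ends with Monday June 26, 2034.
Last Monday of July 2034: July 31, 2034.

May 29, 2034; June 26, 2034; July 31, 2034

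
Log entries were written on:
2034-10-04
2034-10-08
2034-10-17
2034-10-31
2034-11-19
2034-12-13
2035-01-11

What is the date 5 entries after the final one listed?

Gaps: 4, 9, 14, 19, 24, 29 days — each gap is 5 larger than the previous one.
Next gap: 34 days. 2035-01-11 + 34 days = 2035-02-14.
Next gap: 39 days. 2035-02-14 + 39 days = 2035-03-25.
Next gap: 44 days. 2035-03-25 + 44 days = 2035-05-08.
Next gap: 49 days. 2035-05-08 + 49 days = 2035-06-26.
Next gap: 54 days. 2035-06-26 + 54 days = 2035-08-19.

2035-08-19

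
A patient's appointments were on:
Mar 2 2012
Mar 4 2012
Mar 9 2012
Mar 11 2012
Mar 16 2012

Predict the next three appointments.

Mar 18 2012, Mar 23 2012, Mar 25 2012

Every event lands on a Friday or Sunday (gaps cycle 2, 5, 2, 5).
So the schedule is: every Friday and Sunday.
The following Sunday is Mar 18 2012.
The following Friday is Mar 23 2012.
The following Sunday is Mar 25 2012.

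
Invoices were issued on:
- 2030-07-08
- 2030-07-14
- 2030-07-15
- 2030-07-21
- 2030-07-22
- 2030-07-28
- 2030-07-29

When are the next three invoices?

2030-08-04, 2030-08-05, 2030-08-11

Every event lands on a Monday or Sunday (gaps cycle 6, 1, 6, 1, 6, 1).
So the schedule is: every Monday and Sunday.
The following Sunday is 2030-08-04.
Next Monday: 2030-08-05.
The following Sunday is 2030-08-11.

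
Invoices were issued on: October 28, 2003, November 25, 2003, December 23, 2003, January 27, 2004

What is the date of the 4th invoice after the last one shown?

All dates are Tuesdays, 28, 28, 35 days apart.
Specifically, the 4th Tuesday of each month.
4th Tuesday of February 2004: February 24, 2004.
March 2004 — 4th Tuesday is March 23, 2004.
April 2004 — 4th Tuesday is April 27, 2004.
May 2004 — 4th Tuesday is May 25, 2004.

May 25, 2004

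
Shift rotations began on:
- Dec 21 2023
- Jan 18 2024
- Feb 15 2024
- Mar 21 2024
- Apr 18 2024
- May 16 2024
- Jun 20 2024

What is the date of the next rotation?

These are Thursdays at 28- or 35-day spacing (28, 28, 35, 28, 28, 35).
The pattern: 3rd Thursday of the month.
July 2024 — 3rd Thursday is Jul 18 2024.

Jul 18 2024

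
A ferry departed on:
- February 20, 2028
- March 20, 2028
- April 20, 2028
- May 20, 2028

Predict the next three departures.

Gaps: 29, 31, 30 days — not constant. Every event is on the 20th of the month.
Pattern: the 20th of each month.
June 2028: June 20, 2028.
Next: July 2028 → July 20, 2028.
August 2028: August 20, 2028.

June 20, 2028; July 20, 2028; August 20, 2028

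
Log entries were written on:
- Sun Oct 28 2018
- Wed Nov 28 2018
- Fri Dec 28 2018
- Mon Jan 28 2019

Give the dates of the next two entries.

Gaps: 31, 30, 31 days — not constant. Every event is on the 28th of the month.
Pattern: the 28th of each month.
Next: February 2019 → Thu Feb 28 2019.
March 2019: Thu Mar 28 2019.

Thu Feb 28 2019, Thu Mar 28 2019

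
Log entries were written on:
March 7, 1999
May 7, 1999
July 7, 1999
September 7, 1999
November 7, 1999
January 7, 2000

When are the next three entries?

The day-of-month is always 7 (61, 61, 62, 61, 61 days between events).
So this recurs on the 7th of every 2 months.
Next: March 2000 → March 7, 2000.
Next: May 2000 → May 7, 2000.
Next: July 2000 → July 7, 2000.

March 7, 2000; May 7, 2000; July 7, 2000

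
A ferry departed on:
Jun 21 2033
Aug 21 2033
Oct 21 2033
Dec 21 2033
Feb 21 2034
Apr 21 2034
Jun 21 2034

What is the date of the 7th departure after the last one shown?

Aug 21 2035

Each date is the 21st; the gaps (61, 61, 61, 62, 59, 61) track the month lengths.
The rule is the 21st of every 2 months.
Next: August 2034 → Aug 21 2034.
October 2034: Oct 21 2034.
December 2034: Dec 21 2034.
Next: February 2035 → Feb 21 2035.
April 2035: Apr 21 2035.
Next: June 2035 → Jun 21 2035.
August 2035: Aug 21 2035.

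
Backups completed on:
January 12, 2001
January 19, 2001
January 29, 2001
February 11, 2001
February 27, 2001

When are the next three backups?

March 18, 2001; April 9, 2001; May 4, 2001

Gaps: 7, 10, 13, 16 days — each gap is 3 larger than the previous one.
Next gap: 19 days. February 27, 2001 + 19 days = March 18, 2001.
Next gap: 22 days. March 18, 2001 + 22 days = April 9, 2001.
Next gap: 25 days. April 9, 2001 + 25 days = May 4, 2001.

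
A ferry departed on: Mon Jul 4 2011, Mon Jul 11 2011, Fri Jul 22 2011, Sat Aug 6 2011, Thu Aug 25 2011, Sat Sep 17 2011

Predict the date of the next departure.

The spacing grows by 4 each time: 7, 11, 15, 19, 23 days.
Next gap: 27 days. Sat Sep 17 2011 + 27 days = Fri Oct 14 2011.

Fri Oct 14 2011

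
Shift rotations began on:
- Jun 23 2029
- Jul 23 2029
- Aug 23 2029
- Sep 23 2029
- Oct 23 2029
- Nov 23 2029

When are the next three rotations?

Each date is the 23rd; the gaps (30, 31, 31, 30, 31) track the month lengths.
The rule is the 23rd of each month.
December 2029: Dec 23 2029.
January 2030: Jan 23 2030.
Next: February 2030 → Feb 23 2030.

Dec 23 2029, Jan 23 2030, Feb 23 2030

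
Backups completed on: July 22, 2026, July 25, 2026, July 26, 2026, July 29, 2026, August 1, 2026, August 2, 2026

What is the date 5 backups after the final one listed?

August 15, 2026

Every event lands on a Wednesday or Saturday or Sunday (gaps cycle 3, 1, 3, 3, 1).
So the schedule is: every Wednesday, Saturday and Sunday.
The following Wednesday is August 5, 2026.
The following Saturday is August 8, 2026.
Next Sunday: August 9, 2026.
Next Wednesday: August 12, 2026.
The following Saturday is August 15, 2026.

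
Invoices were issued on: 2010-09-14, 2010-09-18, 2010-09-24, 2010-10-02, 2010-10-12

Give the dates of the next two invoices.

2010-10-24, 2010-11-07

The spacing grows by 2 each time: 4, 6, 8, 10 days.
Next gap: 12 days. 2010-10-12 + 12 days = 2010-10-24.
Next gap: 14 days. 2010-10-24 + 14 days = 2010-11-07.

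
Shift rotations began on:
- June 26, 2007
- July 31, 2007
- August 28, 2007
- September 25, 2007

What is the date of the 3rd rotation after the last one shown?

All Tuesdays; the gaps (35, 28, 28) vary with month length.
This is the last Tuesday of each month.
October 2007 ends with Tuesday October 30, 2007.
Last Tuesday of November 2007: November 27, 2007.
December 2007 ends with Tuesday December 25, 2007.

December 25, 2007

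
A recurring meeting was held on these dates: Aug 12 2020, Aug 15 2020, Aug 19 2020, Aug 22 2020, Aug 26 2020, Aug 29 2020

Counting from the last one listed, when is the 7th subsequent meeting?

Gaps: 3, 4, 3, 4, 3 days — not constant, but cyclic with period 2.
The events fall on every Wednesday and Saturday.
Next Wednesday: Sep 2 2020.
Next Saturday: Sep 5 2020.
The following Wednesday is Sep 9 2020.
The following Saturday is Sep 12 2020.
Next Wednesday: Sep 16 2020.
Next Saturday: Sep 19 2020.
The following Wednesday is Sep 23 2020.

Sep 23 2020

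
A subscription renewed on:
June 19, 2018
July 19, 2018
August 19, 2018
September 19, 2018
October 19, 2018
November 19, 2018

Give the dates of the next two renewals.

December 19, 2018; January 19, 2019

Gaps: 30, 31, 31, 30, 31 days — not constant. Every event is on the 19th of the month.
Pattern: the 19th of each month.
Next: December 2018 → December 19, 2018.
January 2019: January 19, 2019.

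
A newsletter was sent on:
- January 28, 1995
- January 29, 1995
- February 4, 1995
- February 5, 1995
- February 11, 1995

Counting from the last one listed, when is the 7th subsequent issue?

March 5, 1995

The gap pattern 1, 6, 1, 6 repeats every 2 events.
These are the Saturdays and Sundays of each week.
Next Sunday: February 12, 1995.
Next Saturday: February 18, 1995.
The following Sunday is February 19, 1995.
The following Saturday is February 25, 1995.
Next Sunday: February 26, 1995.
Next Saturday: March 4, 1995.
Next Sunday: March 5, 1995.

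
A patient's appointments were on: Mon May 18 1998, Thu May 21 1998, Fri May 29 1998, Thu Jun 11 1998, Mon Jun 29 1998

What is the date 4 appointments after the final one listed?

Gaps: 3, 8, 13, 18 days — each gap is 5 larger than the previous one.
Next gap: 23 days. Mon Jun 29 1998 + 23 days = Wed Jul 22 1998.
Next gap: 28 days. Wed Jul 22 1998 + 28 days = Wed Aug 19 1998.
Next gap: 33 days. Wed Aug 19 1998 + 33 days = Mon Sep 21 1998.
Next gap: 38 days. Mon Sep 21 1998 + 38 days = Thu Oct 29 1998.

Thu Oct 29 1998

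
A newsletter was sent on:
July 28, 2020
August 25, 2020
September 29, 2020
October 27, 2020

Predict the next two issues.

November 24, 2020; December 29, 2020

All Tuesdays; the gaps (28, 35, 28) vary with month length.
This is the last Tuesday of each month.
November 2020 ends with Tuesday November 24, 2020.
December 2020 ends with Tuesday December 29, 2020.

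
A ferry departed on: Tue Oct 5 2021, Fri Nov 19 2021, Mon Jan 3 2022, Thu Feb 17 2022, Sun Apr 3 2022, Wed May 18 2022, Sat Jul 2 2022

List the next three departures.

Gaps between consecutive events: 45, 45, 45, 45, 45, 45 days — a constant 45-day interval.
Sat Jul 2 2022 + 45 days = Tue Aug 16 2022.
Tue Aug 16 2022 + 45 days = Fri Sep 30 2022.
Fri Sep 30 2022 + 45 days = Mon Nov 14 2022.

Tue Aug 16 2022, Fri Sep 30 2022, Mon Nov 14 2022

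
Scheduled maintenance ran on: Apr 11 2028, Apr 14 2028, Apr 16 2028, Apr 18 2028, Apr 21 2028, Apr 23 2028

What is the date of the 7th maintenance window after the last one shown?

The gap pattern 3, 2, 2, 3, 2 repeats every 3 events.
These are the Tuesdays, Fridays and Sundays of each week.
The following Tuesday is Apr 25 2028.
Next Friday: Apr 28 2028.
Next Sunday: Apr 30 2028.
The following Tuesday is May 2 2028.
The following Friday is May 5 2028.
The following Sunday is May 7 2028.
Next Tuesday: May 9 2028.

May 9 2028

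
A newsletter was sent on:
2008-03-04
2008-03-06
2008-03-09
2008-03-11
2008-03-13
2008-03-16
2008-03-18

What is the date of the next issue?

The gap pattern 2, 3, 2, 2, 3, 2 repeats every 3 events.
These are the Tuesdays, Thursdays and Sundays of each week.
The following Thursday is 2008-03-20.

2008-03-20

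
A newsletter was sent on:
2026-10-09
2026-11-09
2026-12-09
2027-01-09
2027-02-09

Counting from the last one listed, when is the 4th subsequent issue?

Each date is the 9th; the gaps (31, 30, 31, 31) track the month lengths.
The rule is the 9th of each month.
Next: March 2027 → 2027-03-09.
Next: April 2027 → 2027-04-09.
May 2027: 2027-05-09.
Next: June 2027 → 2027-06-09.

2027-06-09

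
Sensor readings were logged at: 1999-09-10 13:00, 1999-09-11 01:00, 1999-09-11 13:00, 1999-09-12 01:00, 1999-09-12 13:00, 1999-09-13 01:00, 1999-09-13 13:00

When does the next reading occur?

The interval is a steady 12 hours (12, 12, 12, 12, 12, 12).
1999-09-13 13:00 + 12 h = 1999-09-14 01:00.

1999-09-14 01:00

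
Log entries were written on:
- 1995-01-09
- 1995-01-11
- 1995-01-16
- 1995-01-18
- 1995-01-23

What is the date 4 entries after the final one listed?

1995-02-06

Gaps: 2, 5, 2, 5 days — not constant, but cyclic with period 2.
The events fall on every Monday and Wednesday.
The following Wednesday is 1995-01-25.
Next Monday: 1995-01-30.
Next Wednesday: 1995-02-01.
Next Monday: 1995-02-06.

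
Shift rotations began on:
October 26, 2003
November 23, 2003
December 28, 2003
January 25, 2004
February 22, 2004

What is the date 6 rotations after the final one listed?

August 22, 2004

These are Sundays at 28- or 35-day spacing (28, 35, 28, 28).
The pattern: 4th Sunday of the month.
March 2004 — 4th Sunday is March 28, 2004.
4th Sunday of April 2004: April 25, 2004.
4th Sunday of May 2004: May 23, 2004.
4th Sunday of June 2004: June 27, 2004.
July 2004 — 4th Sunday is July 25, 2004.
August 2004 — 4th Sunday is August 22, 2004.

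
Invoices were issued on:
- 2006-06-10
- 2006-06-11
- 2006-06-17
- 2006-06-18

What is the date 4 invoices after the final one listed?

The gap pattern 1, 6, 1 repeats every 2 events.
These are the Saturdays and Sundays of each week.
The following Saturday is 2006-06-24.
Next Sunday: 2006-06-25.
The following Saturday is 2006-07-01.
The following Sunday is 2006-07-02.

2006-07-02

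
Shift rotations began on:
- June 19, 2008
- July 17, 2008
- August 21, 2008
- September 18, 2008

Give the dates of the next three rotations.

Gaps: 28, 35, 28 days — a mix of 28 and 35. Every date is a Thursday.
Each is the 3rd Thursday of its month.
3rd Thursday of October 2008: October 16, 2008.
November 2008 — 3rd Thursday is November 20, 2008.
December 2008 — 3rd Thursday is December 18, 2008.

October 16, 2008; November 20, 2008; December 18, 2008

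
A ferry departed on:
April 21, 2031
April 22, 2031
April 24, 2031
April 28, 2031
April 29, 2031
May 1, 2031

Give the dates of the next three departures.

The gap pattern 1, 2, 4, 1, 2 repeats every 3 events.
These are the Mondays, Tuesdays and Thursdays of each week.
The following Monday is May 5, 2031.
Next Tuesday: May 6, 2031.
The following Thursday is May 8, 2031.

May 5, 2031; May 6, 2031; May 8, 2031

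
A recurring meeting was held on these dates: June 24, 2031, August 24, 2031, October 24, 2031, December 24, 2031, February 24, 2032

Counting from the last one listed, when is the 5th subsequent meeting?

December 24, 2032

Gaps: 61, 61, 61, 62 days — not constant. Every event is on the 24th of the month.
Pattern: the 24th of every 2 months.
Next: April 2032 → April 24, 2032.
Next: June 2032 → June 24, 2032.
Next: August 2032 → August 24, 2032.
October 2032: October 24, 2032.
Next: December 2032 → December 24, 2032.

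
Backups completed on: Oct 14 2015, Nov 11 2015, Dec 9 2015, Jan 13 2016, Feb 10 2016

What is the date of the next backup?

Mar 9 2016

These are Wednesdays at 28- or 35-day spacing (28, 28, 35, 28).
The pattern: 2nd Wednesday of the month.
March 2016 — 2nd Wednesday is Mar 9 2016.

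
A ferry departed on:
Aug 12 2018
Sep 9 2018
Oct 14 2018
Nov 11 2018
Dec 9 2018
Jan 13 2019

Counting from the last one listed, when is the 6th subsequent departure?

Jul 14 2019

These are Sundays at 28- or 35-day spacing (28, 35, 28, 28, 35).
The pattern: 2nd Sunday of the month.
2nd Sunday of February 2019: Feb 10 2019.
2nd Sunday of March 2019: Mar 10 2019.
2nd Sunday of April 2019: Apr 14 2019.
May 2019 — 2nd Sunday is May 12 2019.
2nd Sunday of June 2019: Jun 9 2019.
2nd Sunday of July 2019: Jul 14 2019.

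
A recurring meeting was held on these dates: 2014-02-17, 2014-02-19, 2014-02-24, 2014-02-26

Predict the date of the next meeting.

Gaps: 2, 5, 2 days — not constant, but cyclic with period 2.
The events fall on every Monday and Wednesday.
The following Monday is 2014-03-03.

2014-03-03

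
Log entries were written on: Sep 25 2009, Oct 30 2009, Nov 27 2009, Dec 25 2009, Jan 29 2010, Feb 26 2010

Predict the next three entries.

All Fridays; the gaps (35, 28, 28, 35, 28) vary with month length.
This is the last Friday of each month.
Last Friday of March 2010: Mar 26 2010.
Last Friday of April 2010: Apr 30 2010.
Last Friday of May 2010: May 28 2010.

Mar 26 2010, Apr 30 2010, May 28 2010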